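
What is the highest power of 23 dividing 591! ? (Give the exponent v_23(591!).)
v_23(591!) = 26

Legendre's formula: v_p(n!) = Σ_{k ≥ 1} ⌊n / p^k⌋. For p = 23, n = 591, the terms are:
  ⌊591/23^1⌋ = ⌊591/23⌋ = 25
  ⌊591/23^2⌋ = ⌊591/529⌋ = 1
(the next term ⌊591/23^3⌋ = 0, terminating the sum). Summing: v_23(591!) = 25 + 1 = 26.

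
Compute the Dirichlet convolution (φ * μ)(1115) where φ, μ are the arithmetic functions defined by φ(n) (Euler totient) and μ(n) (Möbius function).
(φ * μ)(1115) = 663

Divisors of 1115: [1, 5, 223, 1115]. For each d | 1115:
  d = 1: φ(1) · μ(1115/1) = 1 · 1 = 1
  d = 5: φ(5) · μ(1115/5) = 4 · -1 = -4
  d = 223: φ(223) · μ(1115/223) = 222 · -1 = -222
  d = 1115: φ(1115) · μ(1115/1115) = 888 · 1 = 888
Summing: (φ * μ)(1115) = 1 + -4 + -222 + 888 = 663.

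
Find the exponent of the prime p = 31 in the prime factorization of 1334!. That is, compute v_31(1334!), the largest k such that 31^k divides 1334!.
v_31(1334!) = 44

Legendre's formula: v_p(n!) = Σ_{k ≥ 1} ⌊n / p^k⌋. For p = 31, n = 1334, the terms are:
  ⌊1334/31^1⌋ = ⌊1334/31⌋ = 43
  ⌊1334/31^2⌋ = ⌊1334/961⌋ = 1
(the next term ⌊1334/31^3⌋ = 0, terminating the sum). Summing: v_31(1334!) = 43 + 1 = 44.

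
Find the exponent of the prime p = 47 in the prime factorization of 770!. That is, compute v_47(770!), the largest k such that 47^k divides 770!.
v_47(770!) = 16

Legendre's formula: v_p(n!) = Σ_{k ≥ 1} ⌊n / p^k⌋. For p = 47, n = 770, the terms are:
  ⌊770/47^1⌋ = ⌊770/47⌋ = 16
(the next term ⌊770/47^2⌋ = 0, terminating the sum). Summing: v_47(770!) = 16 = 16.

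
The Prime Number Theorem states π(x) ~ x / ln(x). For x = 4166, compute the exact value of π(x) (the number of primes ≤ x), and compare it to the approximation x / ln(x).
π(4166) = 573;  x/ln(x) ≈ 499.84;  relative error ≈ 12.77%.

Directly count primes up to 4166: π(4166) = 573. The PNT approximation gives 4166/ln(4166) ≈ 4166/8.33471 ≈ 499.84. Relative error (π(x) − x/ln(x)) / π(x) ≈ 12.77%; the approximation is known to undercount slightly (Li(x) is a better estimate).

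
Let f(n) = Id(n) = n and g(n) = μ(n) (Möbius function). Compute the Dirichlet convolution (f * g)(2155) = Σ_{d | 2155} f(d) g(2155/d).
(Id * μ)(2155) = 1720

Divisors of 2155: [1, 5, 431, 2155]. For each d | 2155:
  d = 1: Id(1) · μ(2155/1) = 1 · 1 = 1
  d = 5: Id(5) · μ(2155/5) = 5 · -1 = -5
  d = 431: Id(431) · μ(2155/431) = 431 · -1 = -431
  d = 2155: Id(2155) · μ(2155/2155) = 2155 · 1 = 2155
Summing: (Id * μ)(2155) = 1 + -5 + -431 + 2155 = 1720.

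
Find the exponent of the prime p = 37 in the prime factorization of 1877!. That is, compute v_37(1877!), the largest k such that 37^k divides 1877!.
v_37(1877!) = 51

Legendre's formula: v_p(n!) = Σ_{k ≥ 1} ⌊n / p^k⌋. For p = 37, n = 1877, the terms are:
  ⌊1877/37^1⌋ = ⌊1877/37⌋ = 50
  ⌊1877/37^2⌋ = ⌊1877/1369⌋ = 1
(the next term ⌊1877/37^3⌋ = 0, terminating the sum). Summing: v_37(1877!) = 50 + 1 = 51.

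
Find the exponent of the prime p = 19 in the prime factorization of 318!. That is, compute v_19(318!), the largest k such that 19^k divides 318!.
v_19(318!) = 16

Legendre's formula: v_p(n!) = Σ_{k ≥ 1} ⌊n / p^k⌋. For p = 19, n = 318, the terms are:
  ⌊318/19^1⌋ = ⌊318/19⌋ = 16
(the next term ⌊318/19^2⌋ = 0, terminating the sum). Summing: v_19(318!) = 16 = 16.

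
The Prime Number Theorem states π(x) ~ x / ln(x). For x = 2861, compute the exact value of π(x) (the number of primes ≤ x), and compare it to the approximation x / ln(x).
π(2861) = 416;  x/ln(x) ≈ 359.47;  relative error ≈ 13.59%.

Directly count primes up to 2861: π(2861) = 416. The PNT approximation gives 2861/ln(2861) ≈ 2861/7.95893 ≈ 359.47. Relative error (π(x) − x/ln(x)) / π(x) ≈ 13.59%; the approximation is known to undercount slightly (Li(x) is a better estimate).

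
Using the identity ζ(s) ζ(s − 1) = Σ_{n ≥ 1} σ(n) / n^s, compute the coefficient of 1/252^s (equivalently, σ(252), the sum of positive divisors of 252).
σ(252) = 728

In the product (Σ m^0/m^s)(Σ k / k^s) = Σ (Σ_{d | n} d) / n^s, the coefficient of 1/n^s is σ(n) = Σ_{d | n} d. For n = 252, divisors are [1, 2, 3, 4, 6, 7, 9, 12, 14, 18, 21, 28, 36, 42, 63, 84, 126, 252]; summing: σ(252) = 728.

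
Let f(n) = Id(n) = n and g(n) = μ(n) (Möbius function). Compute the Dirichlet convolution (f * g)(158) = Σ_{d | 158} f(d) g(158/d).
(Id * μ)(158) = 78

Divisors of 158: [1, 2, 79, 158]. For each d | 158:
  d = 1: Id(1) · μ(158/1) = 1 · 1 = 1
  d = 2: Id(2) · μ(158/2) = 2 · -1 = -2
  d = 79: Id(79) · μ(158/79) = 79 · -1 = -79
  d = 158: Id(158) · μ(158/158) = 158 · 1 = 158
Summing: (Id * μ)(158) = 1 + -2 + -79 + 158 = 78.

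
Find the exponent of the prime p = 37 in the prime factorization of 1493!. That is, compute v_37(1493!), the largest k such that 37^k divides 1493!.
v_37(1493!) = 41

Legendre's formula: v_p(n!) = Σ_{k ≥ 1} ⌊n / p^k⌋. For p = 37, n = 1493, the terms are:
  ⌊1493/37^1⌋ = ⌊1493/37⌋ = 40
  ⌊1493/37^2⌋ = ⌊1493/1369⌋ = 1
(the next term ⌊1493/37^3⌋ = 0, terminating the sum). Summing: v_37(1493!) = 40 + 1 = 41.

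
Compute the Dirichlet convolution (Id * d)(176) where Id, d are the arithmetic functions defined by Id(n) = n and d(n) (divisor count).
(Id * d)(176) = 741

Divisors of 176: [1, 2, 4, 8, 11, 16, 22, 44, 88, 176]. For each d | 176:
  d = 1: Id(1) · d(176/1) = 1 · 10 = 10
  d = 2: Id(2) · d(176/2) = 2 · 8 = 16
  d = 4: Id(4) · d(176/4) = 4 · 6 = 24
  d = 8: Id(8) · d(176/8) = 8 · 4 = 32
  d = 11: Id(11) · d(176/11) = 11 · 5 = 55
  d = 16: Id(16) · d(176/16) = 16 · 2 = 32
  d = 22: Id(22) · d(176/22) = 22 · 4 = 88
  d = 44: Id(44) · d(176/44) = 44 · 3 = 132
  d = 88: Id(88) · d(176/88) = 88 · 2 = 176
  d = 176: Id(176) · d(176/176) = 176 · 1 = 176
Summing: (Id * d)(176) = 10 + 16 + 24 + 32 + 55 + 32 + 88 + 132 + 176 + 176 = 741.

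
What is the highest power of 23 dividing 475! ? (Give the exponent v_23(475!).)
v_23(475!) = 20

Legendre's formula: v_p(n!) = Σ_{k ≥ 1} ⌊n / p^k⌋. For p = 23, n = 475, the terms are:
  ⌊475/23^1⌋ = ⌊475/23⌋ = 20
(the next term ⌊475/23^2⌋ = 0, terminating the sum). Summing: v_23(475!) = 20 = 20.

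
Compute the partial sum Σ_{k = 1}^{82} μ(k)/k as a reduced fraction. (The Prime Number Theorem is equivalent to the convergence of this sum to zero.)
Σ μ(k)/k = -1401629533229069216211617003/107254825578022430263302818471

Values of μ(k) for 1 ≤ k ≤ 82: μ(1) = 1, μ(2) = -1, μ(3) = -1, μ(5) = -1, μ(6) = 1, μ(7) = -1, μ(10) = 1, μ(11) = -1, μ(13) = -1, μ(14) = 1, μ(15) = 1, μ(17) = -1, μ(19) = -1, μ(21) = 1, μ(22) = 1, μ(23) = -1, μ(26) = 1, μ(29) = -1, μ(30) = -1, μ(31) = -1, μ(33) = 1, μ(34) = 1, μ(35) = 1, μ(37) = -1, μ(38) = 1, μ(39) = 1, μ(41) = -1, μ(42) = -1, μ(43) = -1, μ(46) = 1, μ(47) = -1, μ(51) = 1, μ(53) = -1, μ(55) = 1, μ(57) = 1, μ(58) = 1, μ(59) = -1, μ(61) = -1, μ(62) = 1, μ(65) = 1, μ(66) = -1, μ(67) = -1, μ(69) = 1, μ(70) = -1, μ(71) = -1, μ(73) = -1, μ(74) = 1, μ(77) = 1, μ(78) = -1, μ(79) = -1, μ(82) = 1, with μ = 0 on non-squarefree integers. Summing μ(k)/k for k where μ(k) ≠ 0 gives -1401629533229069216211617003/107254825578022430263302818471 ≈ -0.0131. (PNT ⟺ this sum → 0 as n → ∞.)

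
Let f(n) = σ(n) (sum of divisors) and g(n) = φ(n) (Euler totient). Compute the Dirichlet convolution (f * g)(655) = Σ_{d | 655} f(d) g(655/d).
(σ * φ)(655) = 2620

Divisors of 655: [1, 5, 131, 655]. For each d | 655:
  d = 1: σ(1) · φ(655/1) = 1 · 520 = 520
  d = 5: σ(5) · φ(655/5) = 6 · 130 = 780
  d = 131: σ(131) · φ(655/131) = 132 · 4 = 528
  d = 655: σ(655) · φ(655/655) = 792 · 1 = 792
Summing: (σ * φ)(655) = 520 + 780 + 528 + 792 = 2620.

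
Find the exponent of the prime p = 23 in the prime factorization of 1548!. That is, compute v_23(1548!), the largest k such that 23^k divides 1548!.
v_23(1548!) = 69

Legendre's formula: v_p(n!) = Σ_{k ≥ 1} ⌊n / p^k⌋. For p = 23, n = 1548, the terms are:
  ⌊1548/23^1⌋ = ⌊1548/23⌋ = 67
  ⌊1548/23^2⌋ = ⌊1548/529⌋ = 2
(the next term ⌊1548/23^3⌋ = 0, terminating the sum). Summing: v_23(1548!) = 67 + 2 = 69.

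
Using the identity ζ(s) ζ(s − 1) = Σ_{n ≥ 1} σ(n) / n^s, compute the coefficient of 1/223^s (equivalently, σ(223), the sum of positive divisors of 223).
σ(223) = 224

In the product (Σ m^0/m^s)(Σ k / k^s) = Σ (Σ_{d | n} d) / n^s, the coefficient of 1/n^s is σ(n) = Σ_{d | n} d. For n = 223, divisors are [1, 223]; summing: σ(223) = 224.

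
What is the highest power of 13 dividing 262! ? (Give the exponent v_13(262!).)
v_13(262!) = 21

Legendre's formula: v_p(n!) = Σ_{k ≥ 1} ⌊n / p^k⌋. For p = 13, n = 262, the terms are:
  ⌊262/13^1⌋ = ⌊262/13⌋ = 20
  ⌊262/13^2⌋ = ⌊262/169⌋ = 1
(the next term ⌊262/13^3⌋ = 0, terminating the sum). Summing: v_13(262!) = 20 + 1 = 21.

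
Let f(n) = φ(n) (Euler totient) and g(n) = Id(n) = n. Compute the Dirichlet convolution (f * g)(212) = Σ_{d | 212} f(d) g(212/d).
(φ * Id)(212) = 840

Divisors of 212: [1, 2, 4, 53, 106, 212]. For each d | 212:
  d = 1: φ(1) · Id(212/1) = 1 · 212 = 212
  d = 2: φ(2) · Id(212/2) = 1 · 106 = 106
  d = 4: φ(4) · Id(212/4) = 2 · 53 = 106
  d = 53: φ(53) · Id(212/53) = 52 · 4 = 208
  d = 106: φ(106) · Id(212/106) = 52 · 2 = 104
  d = 212: φ(212) · Id(212/212) = 104 · 1 = 104
Summing: (φ * Id)(212) = 212 + 106 + 106 + 208 + 104 + 104 = 840.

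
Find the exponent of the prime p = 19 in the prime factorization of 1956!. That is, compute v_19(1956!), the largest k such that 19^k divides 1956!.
v_19(1956!) = 107

Legendre's formula: v_p(n!) = Σ_{k ≥ 1} ⌊n / p^k⌋. For p = 19, n = 1956, the terms are:
  ⌊1956/19^1⌋ = ⌊1956/19⌋ = 102
  ⌊1956/19^2⌋ = ⌊1956/361⌋ = 5
(the next term ⌊1956/19^3⌋ = 0, terminating the sum). Summing: v_19(1956!) = 102 + 5 = 107.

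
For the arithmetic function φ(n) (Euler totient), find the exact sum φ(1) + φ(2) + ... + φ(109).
Σ_{n ≤ 109} φ(n) = 3676

Compute φ(n) for each 1 ≤ n ≤ 109: φ(1) = 1, φ(2) = 1, φ(3) = 2, φ(4) = 2, φ(5) = 4, φ(6) = 2, φ(7) = 6, φ(8) = 4, φ(9) = 6, φ(10) = 4, φ(11) = 10, φ(12) = 4, φ(13) = 12, φ(14) = 6, φ(15) = 8, φ(16) = 8, φ(17) = 16, φ(18) = 6, φ(19) = 18, φ(20) = 8, φ(21) = 12, φ(22) = 10, φ(23) = 22, φ(24) = 8, φ(25) = 20, φ(26) = 12, φ(27) = 18, φ(28) = 12, φ(29) = 28, φ(30) = 8, φ(31) = 30, φ(32) = 16, φ(33) = 20, φ(34) = 16, φ(35) = 24, φ(36) = 12, φ(37) = 36, φ(38) = 18, φ(39) = 24, φ(40) = 16, φ(41) = 40, φ(42) = 12, φ(43) = 42, φ(44) = 20, φ(45) = 24, φ(46) = 22, φ(47) = 46, φ(48) = 16, φ(49) = 42, φ(50) = 20, φ(51) = 32, φ(52) = 24, φ(53) = 52, φ(54) = 18, φ(55) = 40, φ(56) = 24, φ(57) = 36, φ(58) = 28, φ(59) = 58, φ(60) = 16, φ(61) = 60, φ(62) = 30, φ(63) = 36, φ(64) = 32, φ(65) = 48, φ(66) = 20, φ(67) = 66, φ(68) = 32, φ(69) = 44, φ(70) = 24, φ(71) = 70, φ(72) = 24, φ(73) = 72, φ(74) = 36, φ(75) = 40, φ(76) = 36, φ(77) = 60, φ(78) = 24, φ(79) = 78, φ(80) = 32, φ(81) = 54, φ(82) = 40, φ(83) = 82, φ(84) = 24, φ(85) = 64, φ(86) = 42, φ(87) = 56, φ(88) = 40, φ(89) = 88, φ(90) = 24, φ(91) = 72, φ(92) = 44, φ(93) = 60, φ(94) = 46, φ(95) = 72, φ(96) = 32, φ(97) = 96, φ(98) = 42, φ(99) = 60, φ(100) = 40, φ(101) = 100, φ(102) = 32, φ(103) = 102, φ(104) = 48, φ(105) = 48, φ(106) = 52, φ(107) = 106, φ(108) = 36, φ(109) = 108. Summing all 109 values: 3676. (Average order: Σ_{n ≤ x} φ(n) ~ (3/π²) x². For x = 109, (3/π²)·109² ≈ 3611.39.)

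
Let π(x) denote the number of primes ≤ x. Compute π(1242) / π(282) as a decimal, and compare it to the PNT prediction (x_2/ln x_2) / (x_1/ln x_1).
π(1242)/π(282) = 203/60 ≈ 3.3833;  PNT prediction ≈ 3.4878.

π(282) = 60 and π(1242) = 203, so π(1242)/π(282) ≈ 3.3833. The PNT-predicted ratio is (1242/ln(1242)) / (282/ln(282)) ≈ 3.4878. The two agree to within a few percent, as expected.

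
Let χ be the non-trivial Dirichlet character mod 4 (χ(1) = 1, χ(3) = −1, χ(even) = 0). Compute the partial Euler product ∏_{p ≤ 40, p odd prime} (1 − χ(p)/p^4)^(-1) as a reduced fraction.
∏ = 36907491853859640421662745584761054387/37320078298954450639637508295357366272

The odd primes p ≤ 40 are [3, 5, 7, 11, 13, 17, 19, 23, 29, 31, 37]. For each, χ(p) = 1 if p ≡ 1 mod 4, χ(p) = −1 if p ≡ 3 mod 4. Taking (1 − χ(p)/p^4)^(-1) = p^4/(p^4 − χ(p)): (1 − (-1)/3^4)^(-1) · (1 − (1)/5^4)^(-1) · (1 − (-1)/7^4)^(-1) · (1 − (-1)/11^4)^(-1) · (1 − (1)/13^4)^(-1) · (1 − (1)/17^4)^(-1) · (1 − (-1)/19^4)^(-1) · (1 − (-1)/23^4)^(-1) · (1 − (1)/29^4)^(-1) · (1 − (-1)/31^4)^(-1) · (1 − (1)/37^4)^(-1) = 36907491853859640421662745584761054387/37320078298954450639637508295357366272.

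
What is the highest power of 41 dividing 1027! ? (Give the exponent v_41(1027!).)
v_41(1027!) = 25

Legendre's formula: v_p(n!) = Σ_{k ≥ 1} ⌊n / p^k⌋. For p = 41, n = 1027, the terms are:
  ⌊1027/41^1⌋ = ⌊1027/41⌋ = 25
(the next term ⌊1027/41^2⌋ = 0, terminating the sum). Summing: v_41(1027!) = 25 = 25.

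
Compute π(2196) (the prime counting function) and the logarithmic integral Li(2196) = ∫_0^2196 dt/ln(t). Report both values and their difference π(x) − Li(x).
π(2196) = 327;  Li(2196) ≈ 340.44;  π(x) − Li(x) ≈ -13.44.

Direct count of primes ≤ 2196 gives π(2196) = 327. Numerical evaluation of the logarithmic integral gives Li(2196) ≈ 340.44. The difference π(x) − Li(x) ≈ -13.44 is typically negative for small/moderate x (Li(x) overestimates), though Littlewood's theorem shows this sign changes infinitely often.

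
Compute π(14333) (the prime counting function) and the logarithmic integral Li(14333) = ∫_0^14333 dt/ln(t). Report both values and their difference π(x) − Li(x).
π(14333) = 1681;  Li(14333) ≈ 1707.10;  π(x) − Li(x) ≈ -26.10.

Direct count of primes ≤ 14333 gives π(14333) = 1681. Numerical evaluation of the logarithmic integral gives Li(14333) ≈ 1707.10. The difference π(x) − Li(x) ≈ -26.10 is typically negative for small/moderate x (Li(x) overestimates), though Littlewood's theorem shows this sign changes infinitely often.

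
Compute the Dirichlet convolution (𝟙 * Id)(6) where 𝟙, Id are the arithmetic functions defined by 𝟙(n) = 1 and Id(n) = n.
(𝟙 * Id)(6) = 12

Divisors of 6: [1, 2, 3, 6]. For each d | 6:
  d = 1: 𝟙(1) · Id(6/1) = 1 · 6 = 6
  d = 2: 𝟙(2) · Id(6/2) = 1 · 3 = 3
  d = 3: 𝟙(3) · Id(6/3) = 1 · 2 = 2
  d = 6: 𝟙(6) · Id(6/6) = 1 · 1 = 1
Summing: (𝟙 * Id)(6) = 6 + 3 + 2 + 1 = 12.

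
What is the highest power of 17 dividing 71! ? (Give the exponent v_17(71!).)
v_17(71!) = 4

Legendre's formula: v_p(n!) = Σ_{k ≥ 1} ⌊n / p^k⌋. For p = 17, n = 71, the terms are:
  ⌊71/17^1⌋ = ⌊71/17⌋ = 4
(the next term ⌊71/17^2⌋ = 0, terminating the sum). Summing: v_17(71!) = 4 = 4.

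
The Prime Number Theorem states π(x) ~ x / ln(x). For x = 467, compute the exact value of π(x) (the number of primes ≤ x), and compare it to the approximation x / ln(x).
π(467) = 91;  x/ln(x) ≈ 75.98;  relative error ≈ 16.51%.

Directly count primes up to 467: π(467) = 91. The PNT approximation gives 467/ln(467) ≈ 467/6.14633 ≈ 75.98. Relative error (π(x) − x/ln(x)) / π(x) ≈ 16.51%; the approximation is known to undercount slightly (Li(x) is a better estimate).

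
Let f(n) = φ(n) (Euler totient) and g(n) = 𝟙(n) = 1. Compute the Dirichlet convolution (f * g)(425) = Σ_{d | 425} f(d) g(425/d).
(φ * 𝟙)(425) = 425

Divisors of 425: [1, 5, 17, 25, 85, 425]. For each d | 425:
  d = 1: φ(1) · 𝟙(425/1) = 1 · 1 = 1
  d = 5: φ(5) · 𝟙(425/5) = 4 · 1 = 4
  d = 17: φ(17) · 𝟙(425/17) = 16 · 1 = 16
  d = 25: φ(25) · 𝟙(425/25) = 20 · 1 = 20
  d = 85: φ(85) · 𝟙(425/85) = 64 · 1 = 64
  d = 425: φ(425) · 𝟙(425/425) = 320 · 1 = 320
Summing: (φ * 𝟙)(425) = 1 + 4 + 16 + 20 + 64 + 320 = 425.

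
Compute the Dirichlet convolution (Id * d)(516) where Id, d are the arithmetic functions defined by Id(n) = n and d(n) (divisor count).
(Id * d)(516) = 2475

Divisors of 516: [1, 2, 3, 4, 6, 12, 43, 86, 129, 172, 258, 516]. For each d | 516:
  d = 1: Id(1) · d(516/1) = 1 · 12 = 12
  d = 2: Id(2) · d(516/2) = 2 · 8 = 16
  d = 3: Id(3) · d(516/3) = 3 · 6 = 18
  d = 4: Id(4) · d(516/4) = 4 · 4 = 16
  d = 6: Id(6) · d(516/6) = 6 · 4 = 24
  d = 12: Id(12) · d(516/12) = 12 · 2 = 24
  d = 43: Id(43) · d(516/43) = 43 · 6 = 258
  d = 86: Id(86) · d(516/86) = 86 · 4 = 344
  d = 129: Id(129) · d(516/129) = 129 · 3 = 387
  d = 172: Id(172) · d(516/172) = 172 · 2 = 344
  d = 258: Id(258) · d(516/258) = 258 · 2 = 516
  d = 516: Id(516) · d(516/516) = 516 · 1 = 516
Summing: (Id * d)(516) = 12 + 16 + 18 + 16 + 24 + 24 + 258 + 344 + 387 + 344 + 516 + 516 = 2475.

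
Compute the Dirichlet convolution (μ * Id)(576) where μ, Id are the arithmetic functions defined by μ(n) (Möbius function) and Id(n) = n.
(μ * Id)(576) = 192

Divisors of 576: [1, 2, 3, 4, 6, 8, 9, 12, 16, 18, 24, 32, 36, 48, 64, 72, 96, 144, 192, 288, 576]. For each d | 576:
  d = 1: μ(1) · Id(576/1) = 1 · 576 = 576
  d = 2: μ(2) · Id(576/2) = -1 · 288 = -288
  d = 3: μ(3) · Id(576/3) = -1 · 192 = -192
  d = 4: μ(4) · Id(576/4) = 0 · 144 = 0
  d = 6: μ(6) · Id(576/6) = 1 · 96 = 96
  d = 8: μ(8) · Id(576/8) = 0 · 72 = 0
  d = 9: μ(9) · Id(576/9) = 0 · 64 = 0
  d = 12: μ(12) · Id(576/12) = 0 · 48 = 0
  d = 16: μ(16) · Id(576/16) = 0 · 36 = 0
  d = 18: μ(18) · Id(576/18) = 0 · 32 = 0
  d = 24: μ(24) · Id(576/24) = 0 · 24 = 0
  d = 32: μ(32) · Id(576/32) = 0 · 18 = 0
  d = 36: μ(36) · Id(576/36) = 0 · 16 = 0
  d = 48: μ(48) · Id(576/48) = 0 · 12 = 0
  d = 64: μ(64) · Id(576/64) = 0 · 9 = 0
  d = 72: μ(72) · Id(576/72) = 0 · 8 = 0
  d = 96: μ(96) · Id(576/96) = 0 · 6 = 0
  d = 144: μ(144) · Id(576/144) = 0 · 4 = 0
  d = 192: μ(192) · Id(576/192) = 0 · 3 = 0
  d = 288: μ(288) · Id(576/288) = 0 · 2 = 0
  d = 576: μ(576) · Id(576/576) = 0 · 1 = 0
Summing: (μ * Id)(576) = 576 + -288 + -192 + 0 + 96 + 0 + 0 + 0 + 0 + 0 + 0 + 0 + 0 + 0 + 0 + 0 + 0 + 0 + 0 + 0 + 0 = 192.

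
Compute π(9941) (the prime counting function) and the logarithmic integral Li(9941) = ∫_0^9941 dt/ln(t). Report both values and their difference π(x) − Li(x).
π(9941) = 1226;  Li(9941) ≈ 1239.73;  π(x) − Li(x) ≈ -13.73.

Direct count of primes ≤ 9941 gives π(9941) = 1226. Numerical evaluation of the logarithmic integral gives Li(9941) ≈ 1239.73. The difference π(x) − Li(x) ≈ -13.73 is typically negative for small/moderate x (Li(x) overestimates), though Littlewood's theorem shows this sign changes infinitely often.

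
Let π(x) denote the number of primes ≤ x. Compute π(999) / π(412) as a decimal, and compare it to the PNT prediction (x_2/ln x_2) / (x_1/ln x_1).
π(999)/π(412) = 168/80 ≈ 2.1000;  PNT prediction ≈ 2.1138.

π(412) = 80 and π(999) = 168, so π(999)/π(412) ≈ 2.1000. The PNT-predicted ratio is (999/ln(999)) / (412/ln(412)) ≈ 2.1138. The two agree to within a few percent, as expected.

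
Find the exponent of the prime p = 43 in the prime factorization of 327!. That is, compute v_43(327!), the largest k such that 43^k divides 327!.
v_43(327!) = 7

Legendre's formula: v_p(n!) = Σ_{k ≥ 1} ⌊n / p^k⌋. For p = 43, n = 327, the terms are:
  ⌊327/43^1⌋ = ⌊327/43⌋ = 7
(the next term ⌊327/43^2⌋ = 0, terminating the sum). Summing: v_43(327!) = 7 = 7.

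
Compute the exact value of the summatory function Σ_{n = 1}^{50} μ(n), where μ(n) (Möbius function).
Σ_{n ≤ 50} μ(n) = -3

Compute μ(n) for each 1 ≤ n ≤ 50: μ(1) = 1, μ(2) = -1, μ(3) = -1, μ(4) = 0, μ(5) = -1, μ(6) = 1, μ(7) = -1, μ(8) = 0, μ(9) = 0, μ(10) = 1, μ(11) = -1, μ(12) = 0, μ(13) = -1, μ(14) = 1, μ(15) = 1, μ(16) = 0, μ(17) = -1, μ(18) = 0, μ(19) = -1, μ(20) = 0, μ(21) = 1, μ(22) = 1, μ(23) = -1, μ(24) = 0, μ(25) = 0, μ(26) = 1, μ(27) = 0, μ(28) = 0, μ(29) = -1, μ(30) = -1, μ(31) = -1, μ(32) = 0, μ(33) = 1, μ(34) = 1, μ(35) = 1, μ(36) = 0, μ(37) = -1, μ(38) = 1, μ(39) = 1, μ(40) = 0, μ(41) = -1, μ(42) = -1, μ(43) = -1, μ(44) = 0, μ(45) = 0, μ(46) = 1, μ(47) = -1, μ(48) = 0, μ(49) = 0, μ(50) = 0. Summing all 50 values: -3. (Mertens function M(x) = Σ_{n ≤ x} μ(n); on average M(x) should be small (PNT ⟺ M(x) = o(x)).)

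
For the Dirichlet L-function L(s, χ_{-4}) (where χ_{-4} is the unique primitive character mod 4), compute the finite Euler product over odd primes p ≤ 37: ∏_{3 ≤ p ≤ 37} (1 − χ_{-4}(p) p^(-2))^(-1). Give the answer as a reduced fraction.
∏ = 136633422149134339/149104402366464000

The odd primes p ≤ 37 are [3, 5, 7, 11, 13, 17, 19, 23, 29, 31, 37]. For each, χ(p) = 1 if p ≡ 1 mod 4, χ(p) = −1 if p ≡ 3 mod 4. Taking (1 − χ(p)/p^2)^(-1) = p^2/(p^2 − χ(p)): (1 − (-1)/3^2)^(-1) · (1 − (1)/5^2)^(-1) · (1 − (-1)/7^2)^(-1) · (1 − (-1)/11^2)^(-1) · (1 − (1)/13^2)^(-1) · (1 − (1)/17^2)^(-1) · (1 − (-1)/19^2)^(-1) · (1 − (-1)/23^2)^(-1) · (1 − (1)/29^2)^(-1) · (1 − (-1)/31^2)^(-1) · (1 − (1)/37^2)^(-1) = 136633422149134339/149104402366464000.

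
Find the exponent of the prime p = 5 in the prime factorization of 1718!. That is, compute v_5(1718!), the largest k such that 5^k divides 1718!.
v_5(1718!) = 426

Legendre's formula: v_p(n!) = Σ_{k ≥ 1} ⌊n / p^k⌋. For p = 5, n = 1718, the terms are:
  ⌊1718/5^1⌋ = ⌊1718/5⌋ = 343
  ⌊1718/5^2⌋ = ⌊1718/25⌋ = 68
  ⌊1718/5^3⌋ = ⌊1718/125⌋ = 13
  ⌊1718/5^4⌋ = ⌊1718/625⌋ = 2
(the next term ⌊1718/5^5⌋ = 0, terminating the sum). Summing: v_5(1718!) = 343 + 68 + 13 + 2 = 426.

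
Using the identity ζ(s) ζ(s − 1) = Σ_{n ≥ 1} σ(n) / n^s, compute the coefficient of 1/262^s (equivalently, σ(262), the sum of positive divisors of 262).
σ(262) = 396

In the product (Σ m^0/m^s)(Σ k / k^s) = Σ (Σ_{d | n} d) / n^s, the coefficient of 1/n^s is σ(n) = Σ_{d | n} d. For n = 262, divisors are [1, 2, 131, 262]; summing: σ(262) = 396.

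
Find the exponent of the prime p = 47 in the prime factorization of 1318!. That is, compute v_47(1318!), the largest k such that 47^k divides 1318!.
v_47(1318!) = 28

Legendre's formula: v_p(n!) = Σ_{k ≥ 1} ⌊n / p^k⌋. For p = 47, n = 1318, the terms are:
  ⌊1318/47^1⌋ = ⌊1318/47⌋ = 28
(the next term ⌊1318/47^2⌋ = 0, terminating the sum). Summing: v_47(1318!) = 28 = 28.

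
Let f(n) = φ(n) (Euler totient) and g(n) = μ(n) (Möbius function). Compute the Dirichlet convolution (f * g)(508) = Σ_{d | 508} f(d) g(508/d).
(φ * μ)(508) = 125

Divisors of 508: [1, 2, 4, 127, 254, 508]. For each d | 508:
  d = 1: φ(1) · μ(508/1) = 1 · 0 = 0
  d = 2: φ(2) · μ(508/2) = 1 · 1 = 1
  d = 4: φ(4) · μ(508/4) = 2 · -1 = -2
  d = 127: φ(127) · μ(508/127) = 126 · 0 = 0
  d = 254: φ(254) · μ(508/254) = 126 · -1 = -126
  d = 508: φ(508) · μ(508/508) = 252 · 1 = 252
Summing: (φ * μ)(508) = 0 + 1 + -2 + 0 + -126 + 252 = 125.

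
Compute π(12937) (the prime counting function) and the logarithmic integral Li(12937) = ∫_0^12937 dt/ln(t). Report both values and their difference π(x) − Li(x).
π(12937) = 1540;  Li(12937) ≈ 1560.46;  π(x) − Li(x) ≈ -20.46.

Direct count of primes ≤ 12937 gives π(12937) = 1540. Numerical evaluation of the logarithmic integral gives Li(12937) ≈ 1560.46. The difference π(x) − Li(x) ≈ -20.46 is typically negative for small/moderate x (Li(x) overestimates), though Littlewood's theorem shows this sign changes infinitely often.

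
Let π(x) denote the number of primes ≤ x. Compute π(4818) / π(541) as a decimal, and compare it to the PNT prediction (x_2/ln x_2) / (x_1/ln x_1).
π(4818)/π(541) = 649/100 ≈ 6.4900;  PNT prediction ≈ 6.6093.

π(541) = 100 and π(4818) = 649, so π(4818)/π(541) ≈ 6.4900. The PNT-predicted ratio is (4818/ln(4818)) / (541/ln(541)) ≈ 6.6093. The two agree to within a few percent, as expected.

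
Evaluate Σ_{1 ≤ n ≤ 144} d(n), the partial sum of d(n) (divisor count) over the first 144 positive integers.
Σ_{n ≤ 144} d(n) = 746

Compute d(n) for each 1 ≤ n ≤ 144: d(1) = 1, d(2) = 2, d(3) = 2, d(4) = 3, d(5) = 2, d(6) = 4, d(7) = 2, d(8) = 4, d(9) = 3, d(10) = 4, d(11) = 2, d(12) = 6, d(13) = 2, d(14) = 4, d(15) = 4, d(16) = 5, d(17) = 2, d(18) = 6, d(19) = 2, d(20) = 6, d(21) = 4, d(22) = 4, d(23) = 2, d(24) = 8, d(25) = 3, d(26) = 4, d(27) = 4, d(28) = 6, d(29) = 2, d(30) = 8, d(31) = 2, d(32) = 6, d(33) = 4, d(34) = 4, d(35) = 4, d(36) = 9, d(37) = 2, d(38) = 4, d(39) = 4, d(40) = 8, d(41) = 2, d(42) = 8, d(43) = 2, d(44) = 6, d(45) = 6, d(46) = 4, d(47) = 2, d(48) = 10, d(49) = 3, d(50) = 6, d(51) = 4, d(52) = 6, d(53) = 2, d(54) = 8, d(55) = 4, d(56) = 8, d(57) = 4, d(58) = 4, d(59) = 2, d(60) = 12, d(61) = 2, d(62) = 4, d(63) = 6, d(64) = 7, d(65) = 4, d(66) = 8, d(67) = 2, d(68) = 6, d(69) = 4, d(70) = 8, d(71) = 2, d(72) = 12, d(73) = 2, d(74) = 4, d(75) = 6, d(76) = 6, d(77) = 4, d(78) = 8, d(79) = 2, d(80) = 10, d(81) = 5, d(82) = 4, d(83) = 2, d(84) = 12, d(85) = 4, d(86) = 4, d(87) = 4, d(88) = 8, d(89) = 2, d(90) = 12, d(91) = 4, d(92) = 6, d(93) = 4, d(94) = 4, d(95) = 4, d(96) = 12, d(97) = 2, d(98) = 6, d(99) = 6, d(100) = 9, d(101) = 2, d(102) = 8, d(103) = 2, d(104) = 8, d(105) = 8, d(106) = 4, d(107) = 2, d(108) = 12, d(109) = 2, d(110) = 8, d(111) = 4, d(112) = 10, d(113) = 2, d(114) = 8, d(115) = 4, d(116) = 6, d(117) = 6, d(118) = 4, d(119) = 4, d(120) = 16, d(121) = 3, d(122) = 4, d(123) = 4, d(124) = 6, d(125) = 4, d(126) = 12, d(127) = 2, d(128) = 8, d(129) = 4, d(130) = 8, d(131) = 2, d(132) = 12, d(133) = 4, d(134) = 4, d(135) = 8, d(136) = 8, d(137) = 2, d(138) = 8, d(139) = 2, d(140) = 12, d(141) = 4, d(142) = 4, d(143) = 4, d(144) = 15. Summing all 144 values: 746. (Dirichlet's divisor formula: Σ_{n ≤ x} d(n) = x ln(x) + (2γ − 1) x + O(√x). For x = 144, the asymptotic estimate is ≈ 737.89.)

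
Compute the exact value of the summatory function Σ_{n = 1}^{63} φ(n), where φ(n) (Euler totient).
Σ_{n ≤ 63} φ(n) = 1228

Compute φ(n) for each 1 ≤ n ≤ 63: φ(1) = 1, φ(2) = 1, φ(3) = 2, φ(4) = 2, φ(5) = 4, φ(6) = 2, φ(7) = 6, φ(8) = 4, φ(9) = 6, φ(10) = 4, φ(11) = 10, φ(12) = 4, φ(13) = 12, φ(14) = 6, φ(15) = 8, φ(16) = 8, φ(17) = 16, φ(18) = 6, φ(19) = 18, φ(20) = 8, φ(21) = 12, φ(22) = 10, φ(23) = 22, φ(24) = 8, φ(25) = 20, φ(26) = 12, φ(27) = 18, φ(28) = 12, φ(29) = 28, φ(30) = 8, φ(31) = 30, φ(32) = 16, φ(33) = 20, φ(34) = 16, φ(35) = 24, φ(36) = 12, φ(37) = 36, φ(38) = 18, φ(39) = 24, φ(40) = 16, φ(41) = 40, φ(42) = 12, φ(43) = 42, φ(44) = 20, φ(45) = 24, φ(46) = 22, φ(47) = 46, φ(48) = 16, φ(49) = 42, φ(50) = 20, φ(51) = 32, φ(52) = 24, φ(53) = 52, φ(54) = 18, φ(55) = 40, φ(56) = 24, φ(57) = 36, φ(58) = 28, φ(59) = 58, φ(60) = 16, φ(61) = 60, φ(62) = 30, φ(63) = 36. Summing all 63 values: 1228. (Average order: Σ_{n ≤ x} φ(n) ~ (3/π²) x². For x = 63, (3/π²)·63² ≈ 1206.43.)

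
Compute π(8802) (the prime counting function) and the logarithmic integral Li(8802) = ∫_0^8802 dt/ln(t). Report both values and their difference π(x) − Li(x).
π(8802) = 1095;  Li(8802) ≈ 1115.18;  π(x) − Li(x) ≈ -20.18.

Direct count of primes ≤ 8802 gives π(8802) = 1095. Numerical evaluation of the logarithmic integral gives Li(8802) ≈ 1115.18. The difference π(x) − Li(x) ≈ -20.18 is typically negative for small/moderate x (Li(x) overestimates), though Littlewood's theorem shows this sign changes infinitely often.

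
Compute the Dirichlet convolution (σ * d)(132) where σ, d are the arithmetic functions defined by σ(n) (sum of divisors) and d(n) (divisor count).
(σ * d)(132) = 1344

Divisors of 132: [1, 2, 3, 4, 6, 11, 12, 22, 33, 44, 66, 132]. For each d | 132:
  d = 1: σ(1) · d(132/1) = 1 · 12 = 12
  d = 2: σ(2) · d(132/2) = 3 · 8 = 24
  d = 3: σ(3) · d(132/3) = 4 · 6 = 24
  d = 4: σ(4) · d(132/4) = 7 · 4 = 28
  d = 6: σ(6) · d(132/6) = 12 · 4 = 48
  d = 11: σ(11) · d(132/11) = 12 · 6 = 72
  d = 12: σ(12) · d(132/12) = 28 · 2 = 56
  d = 22: σ(22) · d(132/22) = 36 · 4 = 144
  d = 33: σ(33) · d(132/33) = 48 · 3 = 144
  d = 44: σ(44) · d(132/44) = 84 · 2 = 168
  d = 66: σ(66) · d(132/66) = 144 · 2 = 288
  d = 132: σ(132) · d(132/132) = 336 · 1 = 336
Summing: (σ * d)(132) = 12 + 24 + 24 + 28 + 48 + 72 + 56 + 144 + 144 + 168 + 288 + 336 = 1344.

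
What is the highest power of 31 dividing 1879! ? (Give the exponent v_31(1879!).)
v_31(1879!) = 61

Legendre's formula: v_p(n!) = Σ_{k ≥ 1} ⌊n / p^k⌋. For p = 31, n = 1879, the terms are:
  ⌊1879/31^1⌋ = ⌊1879/31⌋ = 60
  ⌊1879/31^2⌋ = ⌊1879/961⌋ = 1
(the next term ⌊1879/31^3⌋ = 0, terminating the sum). Summing: v_31(1879!) = 60 + 1 = 61.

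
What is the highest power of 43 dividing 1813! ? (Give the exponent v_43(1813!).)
v_43(1813!) = 42

Legendre's formula: v_p(n!) = Σ_{k ≥ 1} ⌊n / p^k⌋. For p = 43, n = 1813, the terms are:
  ⌊1813/43^1⌋ = ⌊1813/43⌋ = 42
(the next term ⌊1813/43^2⌋ = 0, terminating the sum). Summing: v_43(1813!) = 42 = 42.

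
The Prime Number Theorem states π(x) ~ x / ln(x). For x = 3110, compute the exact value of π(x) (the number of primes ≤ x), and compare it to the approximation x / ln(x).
π(3110) = 443;  x/ln(x) ≈ 386.70;  relative error ≈ 12.71%.

Directly count primes up to 3110: π(3110) = 443. The PNT approximation gives 3110/ln(3110) ≈ 3110/8.04238 ≈ 386.70. Relative error (π(x) − x/ln(x)) / π(x) ≈ 12.71%; the approximation is known to undercount slightly (Li(x) is a better estimate).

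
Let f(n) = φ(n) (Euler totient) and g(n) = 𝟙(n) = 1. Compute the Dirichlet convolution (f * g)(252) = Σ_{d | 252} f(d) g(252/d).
(φ * 𝟙)(252) = 252

Divisors of 252: [1, 2, 3, 4, 6, 7, 9, 12, 14, 18, 21, 28, 36, 42, 63, 84, 126, 252]. For each d | 252:
  d = 1: φ(1) · 𝟙(252/1) = 1 · 1 = 1
  d = 2: φ(2) · 𝟙(252/2) = 1 · 1 = 1
  d = 3: φ(3) · 𝟙(252/3) = 2 · 1 = 2
  d = 4: φ(4) · 𝟙(252/4) = 2 · 1 = 2
  d = 6: φ(6) · 𝟙(252/6) = 2 · 1 = 2
  d = 7: φ(7) · 𝟙(252/7) = 6 · 1 = 6
  d = 9: φ(9) · 𝟙(252/9) = 6 · 1 = 6
  d = 12: φ(12) · 𝟙(252/12) = 4 · 1 = 4
  d = 14: φ(14) · 𝟙(252/14) = 6 · 1 = 6
  d = 18: φ(18) · 𝟙(252/18) = 6 · 1 = 6
  d = 21: φ(21) · 𝟙(252/21) = 12 · 1 = 12
  d = 28: φ(28) · 𝟙(252/28) = 12 · 1 = 12
  d = 36: φ(36) · 𝟙(252/36) = 12 · 1 = 12
  d = 42: φ(42) · 𝟙(252/42) = 12 · 1 = 12
  d = 63: φ(63) · 𝟙(252/63) = 36 · 1 = 36
  d = 84: φ(84) · 𝟙(252/84) = 24 · 1 = 24
  d = 126: φ(126) · 𝟙(252/126) = 36 · 1 = 36
  d = 252: φ(252) · 𝟙(252/252) = 72 · 1 = 72
Summing: (φ * 𝟙)(252) = 1 + 1 + 2 + 2 + 2 + 6 + 6 + 4 + 6 + 6 + 12 + 12 + 12 + 12 + 36 + 24 + 36 + 72 = 252.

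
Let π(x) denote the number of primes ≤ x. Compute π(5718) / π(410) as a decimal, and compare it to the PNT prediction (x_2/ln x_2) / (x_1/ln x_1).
π(5718)/π(410) = 753/80 ≈ 9.4125;  PNT prediction ≈ 9.6983.

π(410) = 80 and π(5718) = 753, so π(5718)/π(410) ≈ 9.4125. The PNT-predicted ratio is (5718/ln(5718)) / (410/ln(410)) ≈ 9.6983. The two agree to within a few percent, as expected.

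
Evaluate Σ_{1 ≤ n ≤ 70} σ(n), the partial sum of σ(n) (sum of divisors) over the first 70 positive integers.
Σ_{n ≤ 70} σ(n) = 4065

Compute σ(n) for each 1 ≤ n ≤ 70: σ(1) = 1, σ(2) = 3, σ(3) = 4, σ(4) = 7, σ(5) = 6, σ(6) = 12, σ(7) = 8, σ(8) = 15, σ(9) = 13, σ(10) = 18, σ(11) = 12, σ(12) = 28, σ(13) = 14, σ(14) = 24, σ(15) = 24, σ(16) = 31, σ(17) = 18, σ(18) = 39, σ(19) = 20, σ(20) = 42, σ(21) = 32, σ(22) = 36, σ(23) = 24, σ(24) = 60, σ(25) = 31, σ(26) = 42, σ(27) = 40, σ(28) = 56, σ(29) = 30, σ(30) = 72, σ(31) = 32, σ(32) = 63, σ(33) = 48, σ(34) = 54, σ(35) = 48, σ(36) = 91, σ(37) = 38, σ(38) = 60, σ(39) = 56, σ(40) = 90, σ(41) = 42, σ(42) = 96, σ(43) = 44, σ(44) = 84, σ(45) = 78, σ(46) = 72, σ(47) = 48, σ(48) = 124, σ(49) = 57, σ(50) = 93, σ(51) = 72, σ(52) = 98, σ(53) = 54, σ(54) = 120, σ(55) = 72, σ(56) = 120, σ(57) = 80, σ(58) = 90, σ(59) = 60, σ(60) = 168, σ(61) = 62, σ(62) = 96, σ(63) = 104, σ(64) = 127, σ(65) = 84, σ(66) = 144, σ(67) = 68, σ(68) = 126, σ(69) = 96, σ(70) = 144. Summing all 70 values: 4065. (Average order: Σ_{n ≤ x} σ(n) ~ (π²/12) x². For x = 70, (π²/12)·70² ≈ 4030.09.)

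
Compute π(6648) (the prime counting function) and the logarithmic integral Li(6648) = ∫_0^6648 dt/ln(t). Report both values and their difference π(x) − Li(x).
π(6648) = 856;  Li(6648) ≈ 874.46;  π(x) − Li(x) ≈ -18.46.

Direct count of primes ≤ 6648 gives π(6648) = 856. Numerical evaluation of the logarithmic integral gives Li(6648) ≈ 874.46. The difference π(x) − Li(x) ≈ -18.46 is typically negative for small/moderate x (Li(x) overestimates), though Littlewood's theorem shows this sign changes infinitely often.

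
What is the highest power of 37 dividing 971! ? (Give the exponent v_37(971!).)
v_37(971!) = 26

Legendre's formula: v_p(n!) = Σ_{k ≥ 1} ⌊n / p^k⌋. For p = 37, n = 971, the terms are:
  ⌊971/37^1⌋ = ⌊971/37⌋ = 26
(the next term ⌊971/37^2⌋ = 0, terminating the sum). Summing: v_37(971!) = 26 = 26.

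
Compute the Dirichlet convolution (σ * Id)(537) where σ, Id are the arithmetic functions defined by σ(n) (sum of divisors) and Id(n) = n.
(σ * Id)(537) = 2513

Divisors of 537: [1, 3, 179, 537]. For each d | 537:
  d = 1: σ(1) · Id(537/1) = 1 · 537 = 537
  d = 3: σ(3) · Id(537/3) = 4 · 179 = 716
  d = 179: σ(179) · Id(537/179) = 180 · 3 = 540
  d = 537: σ(537) · Id(537/537) = 720 · 1 = 720
Summing: (σ * Id)(537) = 537 + 716 + 540 + 720 = 2513.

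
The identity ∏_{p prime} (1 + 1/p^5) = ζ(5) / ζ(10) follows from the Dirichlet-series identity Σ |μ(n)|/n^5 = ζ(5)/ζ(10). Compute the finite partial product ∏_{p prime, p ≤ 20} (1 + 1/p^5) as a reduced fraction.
∏ = 405833785877367637916288/391770333462674252324875

The primes p ≤ 20 are [2, 3, 5, 7, 11, 13, 17, 19]. For each, (1 + 1/p^5) = (p^5 + 1)/p^5. Multiplying these fractions over p ∈ [2, 3, 5, 7, 11, 13, 17, 19] gives 405833785877367637916288/391770333462674252324875. (In the limit P → ∞ this tends to ζ(5)/ζ(10).)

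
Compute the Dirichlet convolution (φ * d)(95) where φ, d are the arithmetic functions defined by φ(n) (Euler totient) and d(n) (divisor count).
(φ * d)(95) = 120

Divisors of 95: [1, 5, 19, 95]. For each d | 95:
  d = 1: φ(1) · d(95/1) = 1 · 4 = 4
  d = 5: φ(5) · d(95/5) = 4 · 2 = 8
  d = 19: φ(19) · d(95/19) = 18 · 2 = 36
  d = 95: φ(95) · d(95/95) = 72 · 1 = 72
Summing: (φ * d)(95) = 4 + 8 + 36 + 72 = 120.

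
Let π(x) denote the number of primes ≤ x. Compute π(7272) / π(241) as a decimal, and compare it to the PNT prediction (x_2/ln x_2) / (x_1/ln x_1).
π(7272)/π(241) = 928/53 ≈ 17.5094;  PNT prediction ≈ 18.6127.

π(241) = 53 and π(7272) = 928, so π(7272)/π(241) ≈ 17.5094. The PNT-predicted ratio is (7272/ln(7272)) / (241/ln(241)) ≈ 18.6127. The two agree to within a few percent, as expected.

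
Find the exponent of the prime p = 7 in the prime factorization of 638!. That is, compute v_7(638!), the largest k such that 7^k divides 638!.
v_7(638!) = 105

Legendre's formula: v_p(n!) = Σ_{k ≥ 1} ⌊n / p^k⌋. For p = 7, n = 638, the terms are:
  ⌊638/7^1⌋ = ⌊638/7⌋ = 91
  ⌊638/7^2⌋ = ⌊638/49⌋ = 13
  ⌊638/7^3⌋ = ⌊638/343⌋ = 1
(the next term ⌊638/7^4⌋ = 0, terminating the sum). Summing: v_7(638!) = 91 + 13 + 1 = 105.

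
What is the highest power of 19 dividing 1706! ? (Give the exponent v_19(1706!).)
v_19(1706!) = 93

Legendre's formula: v_p(n!) = Σ_{k ≥ 1} ⌊n / p^k⌋. For p = 19, n = 1706, the terms are:
  ⌊1706/19^1⌋ = ⌊1706/19⌋ = 89
  ⌊1706/19^2⌋ = ⌊1706/361⌋ = 4
(the next term ⌊1706/19^3⌋ = 0, terminating the sum). Summing: v_19(1706!) = 89 + 4 = 93.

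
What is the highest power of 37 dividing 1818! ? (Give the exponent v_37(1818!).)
v_37(1818!) = 50

Legendre's formula: v_p(n!) = Σ_{k ≥ 1} ⌊n / p^k⌋. For p = 37, n = 1818, the terms are:
  ⌊1818/37^1⌋ = ⌊1818/37⌋ = 49
  ⌊1818/37^2⌋ = ⌊1818/1369⌋ = 1
(the next term ⌊1818/37^3⌋ = 0, terminating the sum). Summing: v_37(1818!) = 49 + 1 = 50.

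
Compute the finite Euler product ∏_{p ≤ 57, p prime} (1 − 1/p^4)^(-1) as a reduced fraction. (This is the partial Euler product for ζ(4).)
∏ = 750937919501355467062347671738968589096863062629/693820677147413996973765862820413440000000000000

The primes p ≤ 57 are [2, 3, 5, 7, 11, 13, 17, 19, 23, 29, 31, 37, 41, 43, 47, 53]. For each prime, (1 − 1/p^4)^(-1) = p^4 / (p^4 − 1). The product is (1 − 1/2^4)^(-1), (1 − 1/3^4)^(-1), (1 − 1/5^4)^(-1), (1 − 1/7^4)^(-1), (1 − 1/11^4)^(-1), (1 − 1/13^4)^(-1), (1 − 1/17^4)^(-1), (1 − 1/19^4)^(-1), (1 − 1/23^4)^(-1), (1 − 1/29^4)^(-1), (1 − 1/31^4)^(-1), (1 − 1/37^4)^(-1), (1 − 1/41^4)^(-1), (1 − 1/43^4)^(-1), (1 − 1/47^4)^(-1), (1 − 1/53^4)^(-1) = ∏ p^4 / (p^4 − 1) = 750937919501355467062347671738968589096863062629/693820677147413996973765862820413440000000000000.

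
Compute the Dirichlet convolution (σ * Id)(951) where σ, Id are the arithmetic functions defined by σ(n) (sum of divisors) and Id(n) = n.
(σ * Id)(951) = 4445

Divisors of 951: [1, 3, 317, 951]. For each d | 951:
  d = 1: σ(1) · Id(951/1) = 1 · 951 = 951
  d = 3: σ(3) · Id(951/3) = 4 · 317 = 1268
  d = 317: σ(317) · Id(951/317) = 318 · 3 = 954
  d = 951: σ(951) · Id(951/951) = 1272 · 1 = 1272
Summing: (σ * Id)(951) = 951 + 1268 + 954 + 1272 = 4445.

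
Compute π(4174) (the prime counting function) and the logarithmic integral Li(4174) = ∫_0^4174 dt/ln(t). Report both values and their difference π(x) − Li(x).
π(4174) = 573;  Li(4174) ≈ 586.29;  π(x) − Li(x) ≈ -13.29.

Direct count of primes ≤ 4174 gives π(4174) = 573. Numerical evaluation of the logarithmic integral gives Li(4174) ≈ 586.29. The difference π(x) − Li(x) ≈ -13.29 is typically negative for small/moderate x (Li(x) overestimates), though Littlewood's theorem shows this sign changes infinitely often.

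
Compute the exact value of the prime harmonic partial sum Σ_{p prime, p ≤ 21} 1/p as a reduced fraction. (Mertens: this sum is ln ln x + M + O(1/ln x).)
Σ 1/p = 14117683/9699690

π(21) = 8, so the primes ≤ 21 are [2, 3, 5, 7, 11, 13, 17, 19]. Summing 1/p over these primes: 14117683/9699690 ≈ 1.4555. Mertens estimate ln ln(21) + 0.2615 ≈ 1.3748.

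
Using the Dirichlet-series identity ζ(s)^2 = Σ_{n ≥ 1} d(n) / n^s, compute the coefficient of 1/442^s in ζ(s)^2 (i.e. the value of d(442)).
d(442) = 8

ζ(s)^2 = (Σ 1/m^s)(Σ 1/k^s). The coefficient of 1/n^s in the product is the number of ordered pairs (m, k) with mk = n, which equals d(n). For n = 442, divisors are [1, 2, 13, 17, 26, 34, 221, 442], so d(442) = 8.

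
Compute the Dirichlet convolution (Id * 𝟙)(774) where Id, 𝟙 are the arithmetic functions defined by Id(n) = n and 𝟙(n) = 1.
(Id * 𝟙)(774) = 1716

Divisors of 774: [1, 2, 3, 6, 9, 18, 43, 86, 129, 258, 387, 774]. For each d | 774:
  d = 1: Id(1) · 𝟙(774/1) = 1 · 1 = 1
  d = 2: Id(2) · 𝟙(774/2) = 2 · 1 = 2
  d = 3: Id(3) · 𝟙(774/3) = 3 · 1 = 3
  d = 6: Id(6) · 𝟙(774/6) = 6 · 1 = 6
  d = 9: Id(9) · 𝟙(774/9) = 9 · 1 = 9
  d = 18: Id(18) · 𝟙(774/18) = 18 · 1 = 18
  d = 43: Id(43) · 𝟙(774/43) = 43 · 1 = 43
  d = 86: Id(86) · 𝟙(774/86) = 86 · 1 = 86
  d = 129: Id(129) · 𝟙(774/129) = 129 · 1 = 129
  d = 258: Id(258) · 𝟙(774/258) = 258 · 1 = 258
  d = 387: Id(387) · 𝟙(774/387) = 387 · 1 = 387
  d = 774: Id(774) · 𝟙(774/774) = 774 · 1 = 774
Summing: (Id * 𝟙)(774) = 1 + 2 + 3 + 6 + 9 + 18 + 43 + 86 + 129 + 258 + 387 + 774 = 1716.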